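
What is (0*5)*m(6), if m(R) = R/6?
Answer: 0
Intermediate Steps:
m(R) = R/6 (m(R) = R*(1/6) = R/6)
(0*5)*m(6) = (0*5)*((1/6)*6) = 0*1 = 0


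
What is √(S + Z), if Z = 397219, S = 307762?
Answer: √704981 ≈ 839.63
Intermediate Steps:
√(S + Z) = √(307762 + 397219) = √704981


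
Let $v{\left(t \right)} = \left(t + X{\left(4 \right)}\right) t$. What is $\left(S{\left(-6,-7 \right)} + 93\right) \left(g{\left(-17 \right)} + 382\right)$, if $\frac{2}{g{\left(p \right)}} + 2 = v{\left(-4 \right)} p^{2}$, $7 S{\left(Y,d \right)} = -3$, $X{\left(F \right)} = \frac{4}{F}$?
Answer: $\frac{428980536}{12131} \approx 35362.0$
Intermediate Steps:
$S{\left(Y,d \right)} = - \frac{3}{7}$ ($S{\left(Y,d \right)} = \frac{1}{7} \left(-3\right) = - \frac{3}{7}$)
$v{\left(t \right)} = t \left(1 + t\right)$ ($v{\left(t \right)} = \left(t + \frac{4}{4}\right) t = \left(t + 4 \cdot \frac{1}{4}\right) t = \left(t + 1\right) t = \left(1 + t\right) t = t \left(1 + t\right)$)
$g{\left(p \right)} = \frac{2}{-2 + 12 p^{2}}$ ($g{\left(p \right)} = \frac{2}{-2 + - 4 \left(1 - 4\right) p^{2}} = \frac{2}{-2 + \left(-4\right) \left(-3\right) p^{2}} = \frac{2}{-2 + 12 p^{2}}$)
$\left(S{\left(-6,-7 \right)} + 93\right) \left(g{\left(-17 \right)} + 382\right) = \left(- \frac{3}{7} + 93\right) \left(\frac{1}{-1 + 6 \left(-17\right)^{2}} + 382\right) = \frac{648 \left(\frac{1}{-1 + 6 \cdot 289} + 382\right)}{7} = \frac{648 \left(\frac{1}{-1 + 1734} + 382\right)}{7} = \frac{648 \left(\frac{1}{1733} + 382\right)}{7} = \frac{648}{7} \cdot \frac{662007}{1733} = \frac{428980536}{12131}$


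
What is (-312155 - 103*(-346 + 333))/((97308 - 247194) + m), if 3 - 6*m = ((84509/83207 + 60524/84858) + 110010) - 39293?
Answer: 6583809822055488/3424590124246685 ≈ 1.9225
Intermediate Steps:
m = -249654088171937/21182338818 (m = ½ - (((84509/83207 + 60524/84858) + 110010) - 39293)/6 = ½ - (((84509*(1/83207) + 60524*(1/84858)) + 110010) - 39293)/6 = ½ - (((84509/83207 + 30262/42429) + 110010) - 39293)/6 = ½ - ((6103642595/3530389803 + 110010) - 39293)/6 = ½ - (388384285870625/3530389803 - 39293)/6 = ½ - ⅙*249664679341346/3530389803 = ½ - 124832339670673/10591169409 = -249654088171937/21182338818 ≈ -11786.)
(-312155 - 103*(-346 + 333))/((97308 - 247194) + m) = (-312155 - 103*(-346 + 333))/((97308 - 247194) - 249654088171937/21182338818) = (-312155 - 103*(-13))/(-149886 - 249654088171937/21182338818) = (-312155 + 1339)/(-3424590124246685/21182338818) = -310816*(-21182338818/3424590124246685) = 6583809822055488/3424590124246685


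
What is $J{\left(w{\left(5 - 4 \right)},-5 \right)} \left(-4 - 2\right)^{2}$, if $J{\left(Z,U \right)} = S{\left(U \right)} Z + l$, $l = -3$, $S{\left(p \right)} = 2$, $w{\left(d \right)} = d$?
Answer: $-36$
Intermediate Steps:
$J{\left(Z,U \right)} = -3 + 2 Z$ ($J{\left(Z,U \right)} = 2 Z - 3 = -3 + 2 Z$)
$J{\left(w{\left(5 - 4 \right)},-5 \right)} \left(-4 - 2\right)^{2} = \left(-3 + 2 \left(5 - 4\right)\right) \left(-4 - 2\right)^{2} = \left(-3 + 2 \left(5 - 4\right)\right) \left(-6\right)^{2} = \left(-3 + 2 \cdot 1\right) 36 = \left(-3 + 2\right) 36 = \left(-1\right) 36 = -36$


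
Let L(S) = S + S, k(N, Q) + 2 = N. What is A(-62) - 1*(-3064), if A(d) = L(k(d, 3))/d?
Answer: 95048/31 ≈ 3066.1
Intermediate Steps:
k(N, Q) = -2 + N
L(S) = 2*S
A(d) = (-4 + 2*d)/d (A(d) = (2*(-2 + d))/d = (-4 + 2*d)/d)
A(-62) - 1*(-3064) = (2 - 4/(-62)) - 1*(-3064) = (2 - 4*(-1/62)) + 3064 = (2 + 2/31) + 3064 = 64/31 + 3064 = 95048/31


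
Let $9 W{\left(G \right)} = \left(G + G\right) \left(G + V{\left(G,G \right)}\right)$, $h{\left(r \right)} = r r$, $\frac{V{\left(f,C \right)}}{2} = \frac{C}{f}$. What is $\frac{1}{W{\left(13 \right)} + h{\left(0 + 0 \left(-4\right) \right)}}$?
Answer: $\frac{3}{130} \approx 0.023077$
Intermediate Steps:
$V{\left(f,C \right)} = \frac{2 C}{f}$ ($V{\left(f,C \right)} = 2 \frac{C}{f} = \frac{2 C}{f}$)
$h{\left(r \right)} = r^{2}$
$W{\left(G \right)} = \frac{2 G \left(2 + G\right)}{9}$ ($W{\left(G \right)} = \frac{\left(G + G\right) \left(G + \frac{2 G}{G}\right)}{9} = \frac{2 G \left(G + 2\right)}{9} = \frac{2 G \left(2 + G\right)}{9}$)
$\frac{1}{W{\left(13 \right)} + h{\left(0 + 0 \left(-4\right) \right)}} = \frac{1}{\frac{2}{9} \cdot 13 \left(2 + 13\right) + \left(0 + 0 \left(-4\right)\right)^{2}} = \frac{1}{\frac{2}{9} \cdot 13 \cdot 15 + \left(0 + 0\right)^{2}} = \frac{1}{\frac{130}{3} + 0^{2}} = \frac{1}{\frac{130}{3} + 0} = \frac{1}{\frac{130}{3}} = \frac{3}{130}$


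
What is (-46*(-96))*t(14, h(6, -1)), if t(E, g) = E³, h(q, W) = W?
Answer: 12117504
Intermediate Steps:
(-46*(-96))*t(14, h(6, -1)) = -46*(-96)*14³ = 4416*2744 = 12117504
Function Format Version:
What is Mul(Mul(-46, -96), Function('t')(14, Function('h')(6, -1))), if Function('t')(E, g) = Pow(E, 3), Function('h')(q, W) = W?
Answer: 12117504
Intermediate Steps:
Mul(Mul(-46, -96), Function('t')(14, Function('h')(6, -1))) = Mul(Mul(-46, -96), Pow(14, 3)) = Mul(4416, 2744) = 12117504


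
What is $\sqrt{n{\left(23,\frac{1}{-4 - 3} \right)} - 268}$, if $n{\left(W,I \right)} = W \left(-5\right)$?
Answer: $i \sqrt{383} \approx 19.57 i$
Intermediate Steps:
$n{\left(W,I \right)} = - 5 W$
$\sqrt{n{\left(23,\frac{1}{-4 - 3} \right)} - 268} = \sqrt{\left(-5\right) 23 - 268} = \sqrt{-115 - 268} = \sqrt{-383} = i \sqrt{383}$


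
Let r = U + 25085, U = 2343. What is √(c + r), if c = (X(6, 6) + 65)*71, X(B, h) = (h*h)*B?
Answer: √47379 ≈ 217.67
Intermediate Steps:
X(B, h) = B*h² (X(B, h) = h²*B = B*h²)
c = 19951 (c = (6*6² + 65)*71 = (6*36 + 65)*71 = (216 + 65)*71 = 281*71 = 19951)
r = 27428 (r = 2343 + 25085 = 27428)
√(c + r) = √(19951 + 27428) = √47379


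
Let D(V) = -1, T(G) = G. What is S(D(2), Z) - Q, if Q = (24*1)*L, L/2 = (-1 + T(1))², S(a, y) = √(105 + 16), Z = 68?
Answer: 11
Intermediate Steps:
S(a, y) = 11 (S(a, y) = √121 = 11)
L = 0 (L = 2*(-1 + 1)² = 2*0² = 2*0 = 0)
Q = 0 (Q = (24*1)*0 = 24*0 = 0)
S(D(2), Z) - Q = 11 - 1*0 = 11 + 0 = 11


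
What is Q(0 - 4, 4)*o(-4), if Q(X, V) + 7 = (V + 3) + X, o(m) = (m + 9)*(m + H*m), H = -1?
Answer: 0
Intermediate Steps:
o(m) = 0 (o(m) = (m + 9)*(m - m) = (9 + m)*0 = 0)
Q(X, V) = -4 + V + X (Q(X, V) = -7 + ((V + 3) + X) = -7 + ((3 + V) + X) = -7 + (3 + V + X) = -4 + V + X)
Q(0 - 4, 4)*o(-4) = (-4 + 4 + (0 - 4))*0 = (-4 + 4 - 4)*0 = -4*0 = 0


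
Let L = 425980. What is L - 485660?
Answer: -59680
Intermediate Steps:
L - 485660 = 425980 - 485660 = -59680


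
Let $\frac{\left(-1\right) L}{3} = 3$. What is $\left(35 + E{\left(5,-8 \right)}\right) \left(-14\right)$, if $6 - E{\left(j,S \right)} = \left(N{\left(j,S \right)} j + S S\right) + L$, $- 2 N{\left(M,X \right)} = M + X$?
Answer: $301$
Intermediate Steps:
$L = -9$ ($L = \left(-3\right) 3 = -9$)
$N{\left(M,X \right)} = - \frac{M}{2} - \frac{X}{2}$ ($N{\left(M,X \right)} = - \frac{M + X}{2} = - \frac{M}{2} - \frac{X}{2}$)
$E{\left(j,S \right)} = 15 - S^{2} - j \left(- \frac{S}{2} - \frac{j}{2}\right)$ ($E{\left(j,S \right)} = 6 - \left(\left(\left(- \frac{j}{2} - \frac{S}{2}\right) j + S S\right) - 9\right) = 6 - \left(\left(\left(- \frac{S}{2} - \frac{j}{2}\right) j + S^{2}\right) - 9\right) = 6 - \left(\left(j \left(- \frac{S}{2} - \frac{j}{2}\right) + S^{2}\right) - 9\right) = 6 - \left(\left(S^{2} + j \left(- \frac{S}{2} - \frac{j}{2}\right)\right) - 9\right) = 6 - \left(-9 + S^{2} + j \left(- \frac{S}{2} - \frac{j}{2}\right)\right) = 15 - S^{2} - j \left(- \frac{S}{2} - \frac{j}{2}\right)$)
$\left(35 + E{\left(5,-8 \right)}\right) \left(-14\right) = \left(35 + \left(15 - \left(-8\right)^{2} + \frac{1}{2} \cdot 5 \left(-8 + 5\right)\right)\right) \left(-14\right) = \left(35 + \left(15 - 64 + \frac{1}{2} \cdot 5 \left(-3\right)\right)\right) \left(-14\right) = \left(35 - \frac{113}{2}\right) \left(-14\right) = \left(- \frac{43}{2}\right) \left(-14\right) = 301$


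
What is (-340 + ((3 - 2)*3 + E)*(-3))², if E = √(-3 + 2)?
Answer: 121792 + 2094*I ≈ 1.2179e+5 + 2094.0*I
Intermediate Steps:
E = I (E = √(-1) = I ≈ 1.0*I)
(-340 + ((3 - 2)*3 + E)*(-3))² = (-340 + ((3 - 2)*3 + I)*(-3))² = (-340 + (1*3 + I)*(-3))² = (-340 + (3 + I)*(-3))² = (-340 + (-9 - 3*I))² = (-349 - 3*I)²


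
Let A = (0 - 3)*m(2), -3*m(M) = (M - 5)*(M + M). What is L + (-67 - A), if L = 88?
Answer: 33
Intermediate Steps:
m(M) = -2*M*(-5 + M)/3 (m(M) = -(M - 5)*(M + M)/3 = -(-5 + M)*2*M/3 = -2*M*(-5 + M)/3)
A = -12 (A = (0 - 3)*((2/3)*2*(5 - 1*2)) = -2*2*(5 - 2) = -2*2*3 = -3*4 = -12)
L + (-67 - A) = 88 + (-67 - 1*(-12)) = 88 + (-67 + 12) = 88 - 55 = 33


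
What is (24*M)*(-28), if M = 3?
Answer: -2016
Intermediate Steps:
(24*M)*(-28) = (24*3)*(-28) = 72*(-28) = -2016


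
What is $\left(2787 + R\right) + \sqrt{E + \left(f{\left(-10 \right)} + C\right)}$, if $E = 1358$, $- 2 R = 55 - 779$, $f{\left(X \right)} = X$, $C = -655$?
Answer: $3149 + 3 \sqrt{77} \approx 3175.3$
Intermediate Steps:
$R = 362$ ($R = - \frac{55 - 779}{2} = \left(- \frac{1}{2}\right) \left(-724\right) = 362$)
$\left(2787 + R\right) + \sqrt{E + \left(f{\left(-10 \right)} + C\right)} = \left(2787 + 362\right) + \sqrt{1358 - 665} = 3149 + \sqrt{1358 - 665} = 3149 + \sqrt{693} = 3149 + 3 \sqrt{77}$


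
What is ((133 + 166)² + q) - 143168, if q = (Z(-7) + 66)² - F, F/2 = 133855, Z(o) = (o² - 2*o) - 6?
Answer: -306348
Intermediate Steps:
Z(o) = -6 + o² - 2*o
F = 267710 (F = 2*133855 = 267710)
q = -252581 (q = ((-6 + (-7)² - 2*(-7)) + 66)² - 1*267710 = ((-6 + 49 + 14) + 66)² - 267710 = (57 + 66)² - 267710 = 123² - 267710 = 15129 - 267710 = -252581)
((133 + 166)² + q) - 143168 = ((133 + 166)² - 252581) - 143168 = (299² - 252581) - 143168 = (89401 - 252581) - 143168 = -163180 - 143168 = -306348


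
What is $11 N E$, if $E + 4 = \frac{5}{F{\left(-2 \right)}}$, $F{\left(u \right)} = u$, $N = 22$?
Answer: $-1573$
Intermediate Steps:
$E = - \frac{13}{2}$ ($E = -4 + \frac{5}{-2} = -4 + 5 \left(- \frac{1}{2}\right) = -4 - \frac{5}{2} = - \frac{13}{2} \approx -6.5$)
$11 N E = 11 \cdot 22 \left(- \frac{13}{2}\right) = 242 \left(- \frac{13}{2}\right) = -1573$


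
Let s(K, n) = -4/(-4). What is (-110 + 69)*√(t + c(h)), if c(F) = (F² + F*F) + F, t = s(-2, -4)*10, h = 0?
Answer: -41*√10 ≈ -129.65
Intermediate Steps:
s(K, n) = 1 (s(K, n) = -4*(-¼) = 1)
t = 10 (t = 1*10 = 10)
c(F) = F + 2*F² (c(F) = (F² + F²) + F = 2*F² + F = F + 2*F²)
(-110 + 69)*√(t + c(h)) = (-110 + 69)*√(10 + 0*(1 + 2*0)) = -41*√(10 + 0*(1 + 0)) = -41*√(10 + 0*1) = -41*√(10 + 0) = -41*√10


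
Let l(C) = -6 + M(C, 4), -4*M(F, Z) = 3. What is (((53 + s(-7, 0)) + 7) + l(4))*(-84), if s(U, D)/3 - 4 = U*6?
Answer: 5103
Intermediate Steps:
M(F, Z) = -¾ (M(F, Z) = -¼*3 = -¾)
s(U, D) = 12 + 18*U (s(U, D) = 12 + 3*(U*6) = 12 + 3*(6*U) = 12 + 18*U)
l(C) = -27/4 (l(C) = -6 - ¾ = -27/4)
(((53 + s(-7, 0)) + 7) + l(4))*(-84) = (((53 + (12 + 18*(-7))) + 7) - 27/4)*(-84) = (((53 + (12 - 126)) + 7) - 27/4)*(-84) = (((53 - 114) + 7) - 27/4)*(-84) = ((-61 + 7) - 27/4)*(-84) = (-54 - 27/4)*(-84) = -243/4*(-84) = 5103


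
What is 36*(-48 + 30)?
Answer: -648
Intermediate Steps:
36*(-48 + 30) = 36*(-18) = -648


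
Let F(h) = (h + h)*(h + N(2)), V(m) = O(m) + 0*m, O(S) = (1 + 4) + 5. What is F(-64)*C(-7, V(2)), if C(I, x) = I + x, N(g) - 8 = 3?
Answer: 20352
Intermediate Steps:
O(S) = 10 (O(S) = 5 + 5 = 10)
N(g) = 11 (N(g) = 8 + 3 = 11)
V(m) = 10 (V(m) = 10 + 0*m = 10 + 0 = 10)
F(h) = 2*h*(11 + h) (F(h) = (h + h)*(h + 11) = (2*h)*(11 + h) = 2*h*(11 + h))
F(-64)*C(-7, V(2)) = (2*(-64)*(11 - 64))*(-7 + 10) = (2*(-64)*(-53))*3 = 6784*3 = 20352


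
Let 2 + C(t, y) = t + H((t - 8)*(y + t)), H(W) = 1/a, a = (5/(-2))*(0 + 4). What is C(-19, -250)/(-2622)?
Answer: 211/26220 ≈ 0.0080473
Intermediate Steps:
a = -10 (a = (5*(-½))*4 = -5/2*4 = -10)
H(W) = -⅒ (H(W) = 1/(-10) = -⅒)
C(t, y) = -21/10 + t (C(t, y) = -2 + (t - ⅒) = -2 + (-⅒ + t) = -21/10 + t)
C(-19, -250)/(-2622) = (-21/10 - 19)/(-2622) = -211/10*(-1/2622) = 211/26220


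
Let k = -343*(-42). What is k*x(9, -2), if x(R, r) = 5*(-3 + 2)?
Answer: -72030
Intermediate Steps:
k = 14406
x(R, r) = -5 (x(R, r) = 5*(-1) = -5)
k*x(9, -2) = 14406*(-5) = -72030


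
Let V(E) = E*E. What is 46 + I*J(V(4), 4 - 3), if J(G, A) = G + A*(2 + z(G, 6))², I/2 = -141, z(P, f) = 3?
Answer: -11516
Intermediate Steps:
I = -282 (I = 2*(-141) = -282)
V(E) = E²
J(G, A) = G + 25*A (J(G, A) = G + A*(2 + 3)² = G + A*5² = G + A*25 = G + 25*A)
46 + I*J(V(4), 4 - 3) = 46 - 282*(4² + 25*(4 - 3)) = 46 - 282*(16 + 25*1) = 46 - 282*(16 + 25) = 46 - 282*41 = 46 - 11562 = -11516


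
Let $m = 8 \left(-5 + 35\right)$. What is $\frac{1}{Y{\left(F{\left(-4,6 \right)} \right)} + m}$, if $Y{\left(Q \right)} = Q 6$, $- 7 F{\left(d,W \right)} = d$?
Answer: $\frac{7}{1704} \approx 0.004108$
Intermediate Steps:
$F{\left(d,W \right)} = - \frac{d}{7}$
$Y{\left(Q \right)} = 6 Q$
$m = 240$ ($m = 8 \cdot 30 = 240$)
$\frac{1}{Y{\left(F{\left(-4,6 \right)} \right)} + m} = \frac{1}{6 \left(\left(- \frac{1}{7}\right) \left(-4\right)\right) + 240} = \frac{1}{6 \cdot \frac{4}{7} + 240} = \frac{1}{\frac{24}{7} + 240} = \frac{1}{\frac{1704}{7}} = \frac{7}{1704}$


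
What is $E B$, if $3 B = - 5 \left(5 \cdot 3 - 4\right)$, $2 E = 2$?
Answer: $- \frac{55}{3} \approx -18.333$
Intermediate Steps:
$E = 1$ ($E = \frac{1}{2} \cdot 2 = 1$)
$B = - \frac{55}{3}$ ($B = \frac{\left(-5\right) \left(5 \cdot 3 - 4\right)}{3} = \frac{\left(-5\right) \left(15 - 4\right)}{3} = \frac{\left(-5\right) 11}{3} = \frac{1}{3} \left(-55\right) = - \frac{55}{3} \approx -18.333$)
$E B = 1 \left(- \frac{55}{3}\right) = - \frac{55}{3}$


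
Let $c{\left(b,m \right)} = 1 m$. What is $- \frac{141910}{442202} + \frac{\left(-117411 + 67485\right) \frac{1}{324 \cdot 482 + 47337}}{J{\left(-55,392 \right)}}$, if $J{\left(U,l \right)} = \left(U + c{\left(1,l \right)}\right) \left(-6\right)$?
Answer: $- \frac{4864338200254}{15163368584685} \approx -0.3208$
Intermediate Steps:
$c{\left(b,m \right)} = m$
$J{\left(U,l \right)} = - 6 U - 6 l$ ($J{\left(U,l \right)} = \left(U + l\right) \left(-6\right) = - 6 U - 6 l$)
$- \frac{141910}{442202} + \frac{\left(-117411 + 67485\right) \frac{1}{324 \cdot 482 + 47337}}{J{\left(-55,392 \right)}} = - \frac{141910}{442202} + \frac{\left(-117411 + 67485\right) \frac{1}{324 \cdot 482 + 47337}}{\left(-6\right) \left(-55\right) - 2352} = \left(-141910\right) \frac{1}{442202} + \frac{\left(-49926\right) \frac{1}{156168 + 47337}}{330 - 2352} = - \frac{70955}{221101} + \frac{\left(-49926\right) \frac{1}{203505}}{-2022} = - \frac{70955}{221101} + \left(-49926\right) \frac{1}{203505} \left(- \frac{1}{2022}\right) = - \frac{70955}{221101} - - \frac{8321}{68581185} = - \frac{70955}{221101} + \frac{8321}{68581185} = - \frac{4864338200254}{15163368584685}$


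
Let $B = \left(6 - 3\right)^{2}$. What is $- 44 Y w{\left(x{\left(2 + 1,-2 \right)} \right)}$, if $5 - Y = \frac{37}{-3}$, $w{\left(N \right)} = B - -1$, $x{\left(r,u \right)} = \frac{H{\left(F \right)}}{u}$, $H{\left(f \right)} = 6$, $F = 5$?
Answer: $- \frac{22880}{3} \approx -7626.7$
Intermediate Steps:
$x{\left(r,u \right)} = \frac{6}{u}$
$B = 9$ ($B = 3^{2} = 9$)
$w{\left(N \right)} = 10$ ($w{\left(N \right)} = 9 - -1 = 9 + 1 = 10$)
$Y = \frac{52}{3}$ ($Y = 5 - \frac{37}{-3} = 5 - 37 \left(- \frac{1}{3}\right) = 5 - - \frac{37}{3} = 5 + \frac{37}{3} = \frac{52}{3} \approx 17.333$)
$- 44 Y w{\left(x{\left(2 + 1,-2 \right)} \right)} = \left(-44\right) \frac{52}{3} \cdot 10 = \left(- \frac{2288}{3}\right) 10 = - \frac{22880}{3}$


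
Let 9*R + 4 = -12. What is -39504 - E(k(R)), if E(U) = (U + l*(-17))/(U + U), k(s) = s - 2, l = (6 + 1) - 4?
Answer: -158045/4 ≈ -39511.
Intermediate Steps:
R = -16/9 (R = -4/9 + (1/9)*(-12) = -4/9 - 4/3 = -16/9 ≈ -1.7778)
l = 3 (l = 7 - 4 = 3)
k(s) = -2 + s
E(U) = (-51 + U)/(2*U) (E(U) = (U + 3*(-17))/(U + U) = (U - 51)/((2*U)) = (-51 + U)*(1/(2*U)) = (-51 + U)/(2*U))
-39504 - E(k(R)) = -39504 - (-51 + (-2 - 16/9))/(2*(-2 - 16/9)) = -39504 - (-51 - 34/9)/(2*(-34/9)) = -39504 - (-9)*(-493)/(2*34*9) = -39504 - 1*29/4 = -39504 - 29/4 = -158045/4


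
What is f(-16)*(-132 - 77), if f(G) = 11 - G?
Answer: -5643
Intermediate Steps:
f(-16)*(-132 - 77) = (11 - 1*(-16))*(-132 - 77) = (11 + 16)*(-209) = 27*(-209) = -5643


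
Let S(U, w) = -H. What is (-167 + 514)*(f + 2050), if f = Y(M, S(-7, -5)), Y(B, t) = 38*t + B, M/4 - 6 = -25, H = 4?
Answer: 632234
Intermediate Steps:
S(U, w) = -4 (S(U, w) = -1*4 = -4)
M = -76 (M = 24 + 4*(-25) = 24 - 100 = -76)
Y(B, t) = B + 38*t
f = -228 (f = -76 + 38*(-4) = -76 - 152 = -228)
(-167 + 514)*(f + 2050) = (-167 + 514)*(-228 + 2050) = 347*1822 = 632234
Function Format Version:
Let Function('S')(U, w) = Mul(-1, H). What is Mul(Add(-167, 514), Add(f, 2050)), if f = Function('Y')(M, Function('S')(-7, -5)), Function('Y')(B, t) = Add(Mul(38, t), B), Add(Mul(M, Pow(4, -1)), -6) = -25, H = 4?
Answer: 632234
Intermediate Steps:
Function('S')(U, w) = -4 (Function('S')(U, w) = Mul(-1, 4) = -4)
M = -76 (M = Add(24, Mul(4, -25)) = Add(24, -100) = -76)
Function('Y')(B, t) = Add(B, Mul(38, t))
f = -228 (f = Add(-76, Mul(38, -4)) = Add(-76, -152) = -228)
Mul(Add(-167, 514), Add(f, 2050)) = Mul(Add(-167, 514), Add(-228, 2050)) = Mul(347, 1822) = 632234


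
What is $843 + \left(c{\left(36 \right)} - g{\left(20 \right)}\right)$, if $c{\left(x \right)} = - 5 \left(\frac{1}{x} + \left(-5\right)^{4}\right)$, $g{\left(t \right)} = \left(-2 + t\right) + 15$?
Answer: $- \frac{83345}{36} \approx -2315.1$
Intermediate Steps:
$g{\left(t \right)} = 13 + t$
$c{\left(x \right)} = -3125 - \frac{5}{x}$ ($c{\left(x \right)} = - 5 \left(\frac{1}{x} + 625\right) = - 5 \left(625 + \frac{1}{x}\right) = -3125 - \frac{5}{x}$)
$843 + \left(c{\left(36 \right)} - g{\left(20 \right)}\right) = 843 - \left(3158 + \frac{5}{36}\right) = 843 - \frac{113693}{36} = - \frac{83345}{36}$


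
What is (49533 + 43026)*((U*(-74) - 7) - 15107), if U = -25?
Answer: -1227702576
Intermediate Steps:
(49533 + 43026)*((U*(-74) - 7) - 15107) = (49533 + 43026)*((-25*(-74) - 7) - 15107) = 92559*((1850 - 7) - 15107) = 92559*(1843 - 15107) = 92559*(-13264) = -1227702576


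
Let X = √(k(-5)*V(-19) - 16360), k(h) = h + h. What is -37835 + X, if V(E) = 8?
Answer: -37835 + 2*I*√4110 ≈ -37835.0 + 128.22*I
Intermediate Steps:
k(h) = 2*h
X = 2*I*√4110 (X = √((2*(-5))*8 - 16360) = √(-10*8 - 16360) = √(-80 - 16360) = √(-16440) = 2*I*√4110 ≈ 128.22*I)
-37835 + X = -37835 + 2*I*√4110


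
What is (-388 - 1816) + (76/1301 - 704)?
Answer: -3783232/1301 ≈ -2907.9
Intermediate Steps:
(-388 - 1816) + (76/1301 - 704) = -2204 + (76*(1/1301) - 704) = -2204 + (76/1301 - 704) = -2204 - 915828/1301 = -3783232/1301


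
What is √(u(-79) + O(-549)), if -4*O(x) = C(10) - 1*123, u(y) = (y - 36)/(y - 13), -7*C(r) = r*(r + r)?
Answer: √1918/7 ≈ 6.2564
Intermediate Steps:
C(r) = -2*r²/7 (C(r) = -r*(r + r)/7 = -r*2*r/7 = -2*r²/7)
u(y) = (-36 + y)/(-13 + y)
O(x) = 1061/28 (O(x) = -(-2/7*10² - 1*123)/4 = -(-2/7*100 - 123)/4 = -(-200/7 - 123)/4 = -¼*(-1061/7) = 1061/28)
√(u(-79) + O(-549)) = √((-36 - 79)/(-13 - 79) + 1061/28) = √(-115/(-92) + 1061/28) = √(-1/92*(-115) + 1061/28) = √(5/4 + 1061/28) = √(274/7) = √1918/7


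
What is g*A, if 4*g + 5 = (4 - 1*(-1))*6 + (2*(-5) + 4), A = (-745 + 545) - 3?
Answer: -3857/4 ≈ -964.25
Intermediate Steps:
A = -203 (A = -200 - 3 = -203)
g = 19/4 (g = -5/4 + ((4 - 1*(-1))*6 + (2*(-5) + 4))/4 = -5/4 + ((4 + 1)*6 + (-10 + 4))/4 = -5/4 + (5*6 - 6)/4 = -5/4 + (30 - 6)/4 = -5/4 + (1/4)*24 = -5/4 + 6 = 19/4 ≈ 4.7500)
g*A = (19/4)*(-203) = -3857/4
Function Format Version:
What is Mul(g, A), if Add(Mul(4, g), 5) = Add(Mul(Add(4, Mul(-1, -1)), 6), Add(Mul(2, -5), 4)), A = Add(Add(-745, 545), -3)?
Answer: Rational(-3857, 4) ≈ -964.25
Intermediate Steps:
A = -203 (A = Add(-200, -3) = -203)
g = Rational(19, 4) (g = Add(Rational(-5, 4), Mul(Rational(1, 4), Add(Mul(Add(4, Mul(-1, -1)), 6), Add(Mul(2, -5), 4)))) = Add(Rational(-5, 4), Mul(Rational(1, 4), Add(Mul(Add(4, 1), 6), Add(-10, 4)))) = Add(Rational(-5, 4), Mul(Rational(1, 4), Add(Mul(5, 6), -6))) = Add(Rational(-5, 4), Mul(Rational(1, 4), Add(30, -6))) = Add(Rational(-5, 4), Mul(Rational(1, 4), 24)) = Add(Rational(-5, 4), 6) = Rational(19, 4) ≈ 4.7500)
Mul(g, A) = Mul(Rational(19, 4), -203) = Rational(-3857, 4)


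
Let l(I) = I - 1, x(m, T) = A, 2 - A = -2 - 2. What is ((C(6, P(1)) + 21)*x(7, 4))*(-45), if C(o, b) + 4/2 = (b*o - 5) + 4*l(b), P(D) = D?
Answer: -5400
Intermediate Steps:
A = 6 (A = 2 - (-2 - 2) = 2 - 1*(-4) = 2 + 4 = 6)
x(m, T) = 6
l(I) = -1 + I
C(o, b) = -11 + 4*b + b*o (C(o, b) = -2 + ((b*o - 5) + 4*(-1 + b)) = -2 + ((-5 + b*o) + (-4 + 4*b)) = -2 + (-9 + 4*b + b*o) = -11 + 4*b + b*o)
((C(6, P(1)) + 21)*x(7, 4))*(-45) = (((-11 + 4*1 + 1*6) + 21)*6)*(-45) = (((-11 + 4 + 6) + 21)*6)*(-45) = ((-1 + 21)*6)*(-45) = (20*6)*(-45) = 120*(-45) = -5400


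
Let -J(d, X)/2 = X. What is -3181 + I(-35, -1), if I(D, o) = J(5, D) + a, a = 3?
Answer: -3108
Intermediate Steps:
J(d, X) = -2*X
I(D, o) = 3 - 2*D (I(D, o) = -2*D + 3 = 3 - 2*D)
-3181 + I(-35, -1) = -3181 + (3 - 2*(-35)) = -3181 + (3 + 70) = -3181 + 73 = -3108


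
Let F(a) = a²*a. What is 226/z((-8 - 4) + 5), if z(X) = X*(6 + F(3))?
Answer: -226/231 ≈ -0.97836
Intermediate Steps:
F(a) = a³
z(X) = 33*X (z(X) = X*(6 + 3³) = X*(6 + 27) = X*33 = 33*X)
226/z((-8 - 4) + 5) = 226/((33*((-8 - 4) + 5))) = 226/((33*(-12 + 5))) = 226/((33*(-7))) = 226/(-231) = 226*(-1/231) = -226/231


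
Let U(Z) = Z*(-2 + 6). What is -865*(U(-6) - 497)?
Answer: 450665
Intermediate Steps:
U(Z) = 4*Z (U(Z) = Z*4 = 4*Z)
-865*(U(-6) - 497) = -865*(4*(-6) - 497) = -865*(-24 - 497) = -865*(-521) = 450665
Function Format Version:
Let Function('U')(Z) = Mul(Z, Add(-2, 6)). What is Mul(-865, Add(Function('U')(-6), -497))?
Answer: 450665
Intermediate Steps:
Function('U')(Z) = Mul(4, Z) (Function('U')(Z) = Mul(Z, 4) = Mul(4, Z))
Mul(-865, Add(Function('U')(-6), -497)) = Mul(-865, Add(Mul(4, -6), -497)) = Mul(-865, Add(-24, -497)) = Mul(-865, -521) = 450665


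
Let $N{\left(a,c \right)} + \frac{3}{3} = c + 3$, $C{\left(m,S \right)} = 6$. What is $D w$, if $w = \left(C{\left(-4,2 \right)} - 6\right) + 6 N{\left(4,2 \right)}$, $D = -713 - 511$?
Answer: $-29376$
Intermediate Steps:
$N{\left(a,c \right)} = 2 + c$ ($N{\left(a,c \right)} = -1 + \left(c + 3\right) = -1 + \left(3 + c\right) = 2 + c$)
$D = -1224$ ($D = -713 - 511 = -1224$)
$w = 24$ ($w = \left(6 - 6\right) + 6 \left(2 + 2\right) = \left(6 - 6\right) + 6 \cdot 4 = 0 + 24 = 24$)
$D w = \left(-1224\right) 24 = -29376$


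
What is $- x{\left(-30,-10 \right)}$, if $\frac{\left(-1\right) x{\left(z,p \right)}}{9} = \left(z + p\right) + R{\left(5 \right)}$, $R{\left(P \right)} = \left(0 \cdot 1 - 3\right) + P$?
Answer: $-342$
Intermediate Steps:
$R{\left(P \right)} = -3 + P$ ($R{\left(P \right)} = \left(0 - 3\right) + P = -3 + P$)
$x{\left(z,p \right)} = -18 - 9 p - 9 z$ ($x{\left(z,p \right)} = - 9 \left(\left(z + p\right) + \left(-3 + 5\right)\right) = - 9 \left(\left(p + z\right) + 2\right) = - 9 \left(2 + p + z\right) = -18 - 9 p - 9 z$)
$- x{\left(-30,-10 \right)} = - (-18 - -90 - -270) = - (-18 + 90 + 270) = \left(-1\right) 342 = -342$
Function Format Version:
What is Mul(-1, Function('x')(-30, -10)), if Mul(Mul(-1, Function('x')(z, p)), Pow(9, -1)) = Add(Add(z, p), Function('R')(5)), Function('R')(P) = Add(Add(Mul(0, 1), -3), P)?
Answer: -342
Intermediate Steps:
Function('R')(P) = Add(-3, P) (Function('R')(P) = Add(Add(0, -3), P) = Add(-3, P))
Function('x')(z, p) = Add(-18, Mul(-9, p), Mul(-9, z)) (Function('x')(z, p) = Mul(-9, Add(Add(z, p), Add(-3, 5))) = Mul(-9, Add(Add(p, z), 2)) = Mul(-9, Add(2, p, z)) = Add(-18, Mul(-9, p), Mul(-9, z)))
Mul(-1, Function('x')(-30, -10)) = Mul(-1, Add(-18, Mul(-9, -10), Mul(-9, -30))) = Mul(-1, Add(-18, 90, 270)) = Mul(-1, 342) = -342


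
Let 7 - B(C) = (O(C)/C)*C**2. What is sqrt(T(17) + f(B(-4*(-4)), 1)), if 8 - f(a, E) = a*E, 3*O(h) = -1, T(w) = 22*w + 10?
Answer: sqrt(3417)/3 ≈ 19.485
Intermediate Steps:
T(w) = 10 + 22*w
O(h) = -1/3 (O(h) = (1/3)*(-1) = -1/3)
B(C) = 7 + C/3 (B(C) = 7 - (-1/(3*C))*C**2 = 7 - (-1)*C/3 = 7 + C/3)
f(a, E) = 8 - E*a (f(a, E) = 8 - a*E = 8 - E*a)
sqrt(T(17) + f(B(-4*(-4)), 1)) = sqrt((10 + 22*17) + (8 - 1*1*(7 + (-4*(-4))/3))) = sqrt((10 + 374) + (8 - 1*1*(7 + (1/3)*16))) = sqrt(384 + (8 - 1*1*(7 + 16/3))) = sqrt(384 + (8 - 1*1*37/3)) = sqrt(384 + (8 - 37/3)) = sqrt(384 - 13/3) = sqrt(1139/3) = sqrt(3417)/3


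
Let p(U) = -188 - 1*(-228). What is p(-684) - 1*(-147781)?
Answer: 147821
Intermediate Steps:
p(U) = 40 (p(U) = -188 + 228 = 40)
p(-684) - 1*(-147781) = 40 - 1*(-147781) = 40 + 147781 = 147821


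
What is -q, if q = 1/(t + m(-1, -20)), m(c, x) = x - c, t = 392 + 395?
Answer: -1/768 ≈ -0.0013021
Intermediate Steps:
t = 787
q = 1/768 (q = 1/(787 + (-20 - 1*(-1))) = 1/(787 + (-20 + 1)) = 1/(787 - 19) = 1/768 ≈ 0.0013021)
-q = -1*1/768 = -1/768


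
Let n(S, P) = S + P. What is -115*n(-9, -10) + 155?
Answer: 2340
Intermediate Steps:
n(S, P) = P + S
-115*n(-9, -10) + 155 = -115*(-10 - 9) + 155 = -115*(-19) + 155 = 2185 + 155 = 2340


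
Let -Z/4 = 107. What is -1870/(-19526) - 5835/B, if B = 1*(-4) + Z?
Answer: 19123675/1405872 ≈ 13.603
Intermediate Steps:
Z = -428 (Z = -4*107 = -428)
B = -432 (B = 1*(-4) - 428 = -4 - 428 = -432)
-1870/(-19526) - 5835/B = -1870/(-19526) - 5835/(-432) = -1870*(-1/19526) - 5835*(-1/432) = 935/9763 + 1945/144 = 19123675/1405872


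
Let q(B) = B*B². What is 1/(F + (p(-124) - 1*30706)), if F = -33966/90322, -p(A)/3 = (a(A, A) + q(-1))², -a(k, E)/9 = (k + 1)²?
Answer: -45161/2511868433258501 ≈ -1.7979e-11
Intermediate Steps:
a(k, E) = -9*(1 + k)² (a(k, E) = -9*(k + 1)² = -9*(1 + k)²)
q(B) = B³
p(A) = -3*(-1 - 9*(1 + A)²)² (p(A) = -3*(-9*(1 + A)² + (-1)³)² = -3*(-9*(1 + A)² - 1)² = -3*(-1 - 9*(1 + A)²)²)
F = -16983/45161 (F = -33966*1/90322 = -16983/45161 ≈ -0.37605)
1/(F + (p(-124) - 1*30706)) = 1/(-16983/45161 + (-3*(1 + 9*(1 - 124)²)² - 1*30706)) = 1/(-16983/45161 + (-3*(1 + 9*(-123)²)² - 30706)) = 1/(-16983/45161 + (-3*(1 + 9*15129)² - 30706)) = 1/(-16983/45161 + (-3*(1 + 136161)² - 30706)) = 1/(-16983/45161 + (-3*136162² - 30706)) = 1/(-16983/45161 + (-3*18540090244 - 30706)) = 1/(-16983/45161 + (-55620270732 - 30706)) = 1/(-16983/45161 - 55620301438) = 1/(-2511868433258501/45161) = -45161/2511868433258501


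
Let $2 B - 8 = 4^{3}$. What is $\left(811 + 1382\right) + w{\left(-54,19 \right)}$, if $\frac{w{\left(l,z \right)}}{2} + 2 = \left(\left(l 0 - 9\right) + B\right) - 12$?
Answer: $2219$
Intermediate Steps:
$B = 36$ ($B = 4 + \frac{4^{3}}{2} = 4 + \frac{1}{2} \cdot 64 = 4 + 32 = 36$)
$w{\left(l,z \right)} = 26$ ($w{\left(l,z \right)} = -4 + 2 \left(\left(\left(l 0 - 9\right) + 36\right) - 12\right) = -4 + 2 \left(\left(\left(0 - 9\right) + 36\right) - 12\right) = -4 + 2 \left(\left(-9 + 36\right) - 12\right) = -4 + 2 \left(27 - 12\right) = -4 + 2 \cdot 15 = -4 + 30 = 26$)
$\left(811 + 1382\right) + w{\left(-54,19 \right)} = \left(811 + 1382\right) + 26 = 2193 + 26 = 2219$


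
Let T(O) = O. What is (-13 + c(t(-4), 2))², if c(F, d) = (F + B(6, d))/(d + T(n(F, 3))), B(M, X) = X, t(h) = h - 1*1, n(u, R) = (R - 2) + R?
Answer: 729/4 ≈ 182.25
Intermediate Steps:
n(u, R) = -2 + 2*R (n(u, R) = (-2 + R) + R = -2 + 2*R)
t(h) = -1 + h (t(h) = h - 1 = -1 + h)
c(F, d) = (F + d)/(4 + d) (c(F, d) = (F + d)/(d + (-2 + 2*3)) = (F + d)/(d + (-2 + 6)) = (F + d)/(d + 4) = (F + d)/(4 + d))
(-13 + c(t(-4), 2))² = (-13 + ((-1 - 4) + 2)/(4 + 2))² = (-13 + (-5 + 2)/6)² = (-13 + (⅙)*(-3))² = (-13 - ½)² = (-27/2)² = 729/4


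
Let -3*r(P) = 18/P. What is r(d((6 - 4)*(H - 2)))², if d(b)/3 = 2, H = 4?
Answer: 1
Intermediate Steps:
d(b) = 6 (d(b) = 3*2 = 6)
r(P) = -6/P
r(d((6 - 4)*(H - 2)))² = (-6/6)² = (-6*⅙)² = (-1)² = 1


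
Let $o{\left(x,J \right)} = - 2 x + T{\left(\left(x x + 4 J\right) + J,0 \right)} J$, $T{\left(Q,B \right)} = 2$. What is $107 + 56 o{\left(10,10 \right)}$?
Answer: $107$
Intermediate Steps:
$o{\left(x,J \right)} = - 2 x + 2 J$
$107 + 56 o{\left(10,10 \right)} = 107 + 56 \left(\left(-2\right) 10 + 2 \cdot 10\right) = 107 + 56 \left(-20 + 20\right) = 107 + 56 \cdot 0 = 107 + 0 = 107$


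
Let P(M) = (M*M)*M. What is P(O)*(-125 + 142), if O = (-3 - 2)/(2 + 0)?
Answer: -2125/8 ≈ -265.63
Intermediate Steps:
O = -5/2 ≈ -2.5000
P(M) = M³ (P(M) = M²*M = M³)
P(O)*(-125 + 142) = (-5/2)³*(-125 + 142) = -125/8*17 = -2125/8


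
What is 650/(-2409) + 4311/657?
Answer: 15157/2409 ≈ 6.2918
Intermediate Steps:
650/(-2409) + 4311/657 = 650*(-1/2409) + 4311*(1/657) = -650/2409 + 479/73 = 15157/2409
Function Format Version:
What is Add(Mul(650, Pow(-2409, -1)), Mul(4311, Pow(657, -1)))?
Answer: Rational(15157, 2409) ≈ 6.2918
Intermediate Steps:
Add(Mul(650, Pow(-2409, -1)), Mul(4311, Pow(657, -1))) = Add(Mul(650, Rational(-1, 2409)), Mul(4311, Rational(1, 657))) = Add(Rational(-650, 2409), Rational(479, 73)) = Rational(15157, 2409)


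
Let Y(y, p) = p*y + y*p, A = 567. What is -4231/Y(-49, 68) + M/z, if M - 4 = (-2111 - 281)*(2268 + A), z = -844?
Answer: 11298565197/1406104 ≈ 8035.4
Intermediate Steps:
Y(y, p) = 2*p*y (Y(y, p) = p*y + p*y = 2*p*y)
M = -6781316 (M = 4 + (-2111 - 281)*(2268 + 567) = 4 - 2392*2835 = 4 - 6781320 = -6781316)
-4231/Y(-49, 68) + M/z = -4231/(2*68*(-49)) - 6781316/(-844) = -4231/(-6664) - 6781316*(-1/844) = -4231*(-1/6664) + 1695329/211 = 4231/6664 + 1695329/211 = 11298565197/1406104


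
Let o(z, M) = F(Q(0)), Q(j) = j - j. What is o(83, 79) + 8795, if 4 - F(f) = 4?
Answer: 8795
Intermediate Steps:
Q(j) = 0
F(f) = 0 (F(f) = 4 - 1*4 = 4 - 4 = 0)
o(z, M) = 0
o(83, 79) + 8795 = 0 + 8795 = 8795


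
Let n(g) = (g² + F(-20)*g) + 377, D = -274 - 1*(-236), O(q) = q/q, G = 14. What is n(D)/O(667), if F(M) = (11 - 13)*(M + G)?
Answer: 1365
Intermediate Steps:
F(M) = -28 - 2*M (F(M) = (11 - 13)*(M + 14) = -2*(14 + M) = -28 - 2*M)
O(q) = 1
D = -38 (D = -274 + 236 = -38)
n(g) = 377 + g² + 12*g (n(g) = (g² + (-28 - 2*(-20))*g) + 377 = (g² + (-28 + 40)*g) + 377 = (g² + 12*g) + 377 = 377 + g² + 12*g)
n(D)/O(667) = (377 + (-38)² + 12*(-38))/1 = (377 + 1444 - 456)*1 = 1365*1 = 1365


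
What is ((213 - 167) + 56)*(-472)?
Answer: -48144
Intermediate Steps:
((213 - 167) + 56)*(-472) = (46 + 56)*(-472) = 102*(-472) = -48144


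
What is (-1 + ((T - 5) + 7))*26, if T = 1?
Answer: 52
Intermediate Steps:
(-1 + ((T - 5) + 7))*26 = (-1 + ((1 - 5) + 7))*26 = (-1 + (-4 + 7))*26 = (-1 + 3)*26 = 2*26 = 52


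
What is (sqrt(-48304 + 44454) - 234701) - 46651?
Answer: -281352 + 5*I*sqrt(154) ≈ -2.8135e+5 + 62.048*I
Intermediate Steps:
(sqrt(-48304 + 44454) - 234701) - 46651 = (sqrt(-3850) - 234701) - 46651 = (5*I*sqrt(154) - 234701) - 46651 = (-234701 + 5*I*sqrt(154)) - 46651 = -281352 + 5*I*sqrt(154)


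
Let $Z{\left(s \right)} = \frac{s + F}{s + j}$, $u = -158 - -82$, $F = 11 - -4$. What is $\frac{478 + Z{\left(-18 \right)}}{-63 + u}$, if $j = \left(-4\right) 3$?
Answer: $- \frac{4781}{1390} \approx -3.4396$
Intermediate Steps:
$F = 15$ ($F = 11 + 4 = 15$)
$u = -76$ ($u = -158 + 82 = -76$)
$j = -12$
$Z{\left(s \right)} = \frac{15 + s}{-12 + s}$ ($Z{\left(s \right)} = \frac{s + 15}{s - 12} = \frac{15 + s}{-12 + s}$)
$\frac{478 + Z{\left(-18 \right)}}{-63 + u} = \frac{478 + \frac{15 - 18}{-12 - 18}}{-63 - 76} = \frac{478 + \frac{1}{-30} \left(-3\right)}{-139} = \left(478 - - \frac{1}{10}\right) \left(- \frac{1}{139}\right) = \left(478 + \frac{1}{10}\right) \left(- \frac{1}{139}\right) = \frac{4781}{10} \left(- \frac{1}{139}\right) = - \frac{4781}{1390}$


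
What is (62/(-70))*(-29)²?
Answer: -26071/35 ≈ -744.89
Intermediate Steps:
(62/(-70))*(-29)² = (62*(-1/70))*841 = -31/35*841 = -26071/35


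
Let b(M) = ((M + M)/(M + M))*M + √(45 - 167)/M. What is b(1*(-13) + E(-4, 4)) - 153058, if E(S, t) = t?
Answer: -153067 - I*√122/9 ≈ -1.5307e+5 - 1.2273*I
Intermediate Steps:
b(M) = M + I*√122/M (b(M) = ((2*M)/((2*M)))*M + √(-122)/M = ((2*M)*(1/(2*M)))*M + (I*√122)/M = 1*M + I*√122/M = M + I*√122/M)
b(1*(-13) + E(-4, 4)) - 153058 = ((1*(-13) + 4) + I*√122/(1*(-13) + 4)) - 153058 = ((-13 + 4) + I*√122/(-13 + 4)) - 153058 = (-9 + I*√122/(-9)) - 153058 = (-9 + I*√122*(-⅑)) - 153058 = (-9 - I*√122/9) - 153058 = -153067 - I*√122/9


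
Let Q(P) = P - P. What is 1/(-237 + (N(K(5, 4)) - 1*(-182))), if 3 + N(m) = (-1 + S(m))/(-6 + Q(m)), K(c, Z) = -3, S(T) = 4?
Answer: -2/117 ≈ -0.017094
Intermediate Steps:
Q(P) = 0
N(m) = -7/2 (N(m) = -3 + (-1 + 4)/(-6 + 0) = -3 + 3/(-6) = -3 + 3*(-1/6) = -3 - 1/2 = -7/2)
1/(-237 + (N(K(5, 4)) - 1*(-182))) = 1/(-237 + (-7/2 - 1*(-182))) = 1/(-237 + (-7/2 + 182)) = 1/(-237 + 357/2) = 1/(-117/2) = -2/117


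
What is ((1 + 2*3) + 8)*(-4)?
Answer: -60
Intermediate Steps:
((1 + 2*3) + 8)*(-4) = ((1 + 6) + 8)*(-4) = (7 + 8)*(-4) = 15*(-4) = -60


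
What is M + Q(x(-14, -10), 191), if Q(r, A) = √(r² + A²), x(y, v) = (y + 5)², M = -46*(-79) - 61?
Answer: 3573 + √43042 ≈ 3780.5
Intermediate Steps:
M = 3573 (M = 3634 - 61 = 3573)
x(y, v) = (5 + y)²
Q(r, A) = √(A² + r²)
M + Q(x(-14, -10), 191) = 3573 + √(191² + ((5 - 14)²)²) = 3573 + √(36481 + ((-9)²)²) = 3573 + √(36481 + 81²) = 3573 + √(36481 + 6561) = 3573 + √43042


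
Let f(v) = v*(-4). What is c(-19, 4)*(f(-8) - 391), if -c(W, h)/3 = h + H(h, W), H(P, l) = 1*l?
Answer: -16155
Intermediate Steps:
H(P, l) = l
c(W, h) = -3*W - 3*h (c(W, h) = -3*(h + W) = -3*(W + h) = -3*W - 3*h)
f(v) = -4*v
c(-19, 4)*(f(-8) - 391) = (-3*(-19) - 3*4)*(-4*(-8) - 391) = (57 - 12)*(32 - 391) = 45*(-359) = -16155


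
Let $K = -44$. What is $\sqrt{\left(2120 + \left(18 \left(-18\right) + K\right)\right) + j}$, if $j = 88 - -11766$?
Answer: $\sqrt{13606} \approx 116.64$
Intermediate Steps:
$j = 11854$ ($j = 88 + 11766 = 11854$)
$\sqrt{\left(2120 + \left(18 \left(-18\right) + K\right)\right) + j} = \sqrt{\left(2120 + \left(18 \left(-18\right) - 44\right)\right) + 11854} = \sqrt{\left(2120 - 368\right) + 11854} = \sqrt{1752 + 11854} = \sqrt{13606}$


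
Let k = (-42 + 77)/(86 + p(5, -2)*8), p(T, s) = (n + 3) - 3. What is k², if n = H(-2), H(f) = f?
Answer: ¼ ≈ 0.25000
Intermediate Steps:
n = -2
p(T, s) = -2 (p(T, s) = (-2 + 3) - 3 = 1 - 3 = -2)
k = ½ (k = (-42 + 77)/(86 - 2*8) = 35/(86 - 16) = 35/70 = 35*(1/70) = ½ ≈ 0.50000)
k² = (½)² = ¼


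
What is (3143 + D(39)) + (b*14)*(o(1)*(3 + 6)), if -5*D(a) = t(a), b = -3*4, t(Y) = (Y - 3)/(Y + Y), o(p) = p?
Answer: 106009/65 ≈ 1630.9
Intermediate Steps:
t(Y) = (-3 + Y)/(2*Y) (t(Y) = (-3 + Y)/((2*Y)) = (-3 + Y)*(1/(2*Y)) = (-3 + Y)/(2*Y))
b = -12
D(a) = -(-3 + a)/(10*a)
(3143 + D(39)) + (b*14)*(o(1)*(3 + 6)) = (3143 + (⅒)*(3 - 1*39)/39) + (-12*14)*(1*(3 + 6)) = (3143 + (⅒)*(1/39)*(3 - 39)) - 168*9 = (3143 + (⅒)*(1/39)*(-36)) - 168*9 = (3143 - 6/65) - 1512 = 204289/65 - 1512 = 106009/65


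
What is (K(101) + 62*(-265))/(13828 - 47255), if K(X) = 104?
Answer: 16326/33427 ≈ 0.48841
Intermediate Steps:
(K(101) + 62*(-265))/(13828 - 47255) = (104 + 62*(-265))/(13828 - 47255) = (104 - 16430)/(-33427) = -16326*(-1/33427) = 16326/33427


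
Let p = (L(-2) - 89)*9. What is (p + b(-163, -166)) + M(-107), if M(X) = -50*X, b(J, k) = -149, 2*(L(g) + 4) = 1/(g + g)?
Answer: 34903/8 ≈ 4362.9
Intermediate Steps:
L(g) = -4 + 1/(4*g) (L(g) = -4 + 1/(2*(g + g)) = -4 + 1/(2*((2*g))) = -4 + (1/(2*g))/2 = -4 + 1/(4*g))
p = -6705/8 (p = ((-4 + (1/4)/(-2)) - 89)*9 = ((-4 + (1/4)*(-1/2)) - 89)*9 = ((-4 - 1/8) - 89)*9 = (-33/8 - 89)*9 = -745/8*9 = -6705/8 ≈ -838.13)
(p + b(-163, -166)) + M(-107) = (-6705/8 - 149) - 50*(-107) = -7897/8 + 5350 = 34903/8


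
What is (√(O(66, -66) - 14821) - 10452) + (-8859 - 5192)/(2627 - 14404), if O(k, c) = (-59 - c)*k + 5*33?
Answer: -123079153/11777 + I*√14194 ≈ -10451.0 + 119.14*I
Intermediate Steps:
O(k, c) = 165 + k*(-59 - c) (O(k, c) = k*(-59 - c) + 165 = 165 + k*(-59 - c))
(√(O(66, -66) - 14821) - 10452) + (-8859 - 5192)/(2627 - 14404) = (√((165 - 59*66 - 1*(-66)*66) - 14821) - 10452) + (-8859 - 5192)/(2627 - 14404) = (√((165 - 3894 + 4356) - 14821) - 10452) - 14051/(-11777) = (√(627 - 14821) - 10452) - 14051*(-1/11777) = (√(-14194) - 10452) + 14051/11777 = (I*√14194 - 10452) + 14051/11777 = (-10452 + I*√14194) + 14051/11777 = -123079153/11777 + I*√14194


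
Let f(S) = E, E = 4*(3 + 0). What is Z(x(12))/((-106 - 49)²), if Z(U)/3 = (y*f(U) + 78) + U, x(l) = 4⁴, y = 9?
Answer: 1326/24025 ≈ 0.055193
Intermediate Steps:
E = 12 (E = 4*3 = 12)
x(l) = 256
f(S) = 12
Z(U) = 558 + 3*U (Z(U) = 3*((9*12 + 78) + U) = 3*((108 + 78) + U) = 3*(186 + U) = 558 + 3*U)
Z(x(12))/((-106 - 49)²) = (558 + 3*256)/((-106 - 49)²) = (558 + 768)/((-155)²) = 1326/24025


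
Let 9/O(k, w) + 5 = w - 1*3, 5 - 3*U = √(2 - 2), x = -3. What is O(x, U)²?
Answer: 729/361 ≈ 2.0194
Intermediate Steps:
U = 5/3 (U = 5/3 - √(2 - 2)/3 = 5/3 - √0/3 = 5/3 - ⅓*0 = 5/3 + 0 = 5/3 ≈ 1.6667)
O(k, w) = 9/(-8 + w) (O(k, w) = 9/(-5 + (w - 1*3)) = 9/(-5 + (w - 3)) = 9/(-5 + (-3 + w)) = 9/(-8 + w))
O(x, U)² = (9/(-8 + 5/3))² = (9/(-19/3))² = (9*(-3/19))² = (-27/19)² = 729/361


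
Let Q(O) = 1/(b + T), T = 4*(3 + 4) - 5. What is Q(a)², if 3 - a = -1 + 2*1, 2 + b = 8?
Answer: 1/841 ≈ 0.0011891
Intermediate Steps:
b = 6 (b = -2 + 8 = 6)
a = 2 (a = 3 - (-1 + 2*1) = 3 - (-1 + 2) = 3 - 1*1 = 3 - 1 = 2)
T = 23 (T = 4*7 - 5 = 28 - 5 = 23)
Q(O) = 1/29 (Q(O) = 1/(6 + 23) = 1/29)
Q(a)² = (1/29)² = 1/841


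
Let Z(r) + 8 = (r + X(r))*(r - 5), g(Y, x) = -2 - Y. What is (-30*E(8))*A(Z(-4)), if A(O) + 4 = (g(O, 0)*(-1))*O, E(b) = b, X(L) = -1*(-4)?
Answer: -10560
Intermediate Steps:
X(L) = 4
Z(r) = -8 + (-5 + r)*(4 + r) (Z(r) = -8 + (r + 4)*(r - 5) = -8 + (4 + r)*(-5 + r) = -8 + (-5 + r)*(4 + r))
A(O) = -4 + O*(2 + O) (A(O) = -4 + ((-2 - O)*(-1))*O = -4 + (2 + O)*O = -4 + O*(2 + O))
(-30*E(8))*A(Z(-4)) = (-30*8)*(-4 + (-28 + (-4)**2 - 1*(-4))*(2 + (-28 + (-4)**2 - 1*(-4)))) = -240*(-4 + (-28 + 16 + 4)*(2 + (-28 + 16 + 4))) = -240*(-4 - 8*(2 - 8)) = -240*(-4 - 8*(-6)) = -240*(-4 + 48) = -240*44 = -10560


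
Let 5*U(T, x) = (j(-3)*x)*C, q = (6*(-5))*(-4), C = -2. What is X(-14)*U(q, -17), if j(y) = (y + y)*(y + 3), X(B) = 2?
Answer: 0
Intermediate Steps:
j(y) = 2*y*(3 + y) (j(y) = (2*y)*(3 + y) = 2*y*(3 + y))
q = 120 (q = -30*(-4) = 120)
U(T, x) = 0 (U(T, x) = (((2*(-3)*(3 - 3))*x)*(-2))/5 = (((2*(-3)*0)*x)*(-2))/5 = ((0*x)*(-2))/5 = (0*(-2))/5 = (⅕)*0 = 0)
X(-14)*U(q, -17) = 2*0 = 0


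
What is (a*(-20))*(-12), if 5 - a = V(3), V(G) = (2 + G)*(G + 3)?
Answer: -6000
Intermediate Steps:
V(G) = (2 + G)*(3 + G)
a = -25 (a = 5 - (6 + 3² + 5*3) = 5 - (6 + 9 + 15) = 5 - 1*30 = 5 - 30 = -25)
(a*(-20))*(-12) = -25*(-20)*(-12) = 500*(-12) = -6000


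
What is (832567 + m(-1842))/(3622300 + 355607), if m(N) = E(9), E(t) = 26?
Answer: 277531/1325969 ≈ 0.20930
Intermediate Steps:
m(N) = 26
(832567 + m(-1842))/(3622300 + 355607) = (832567 + 26)/(3622300 + 355607) = 832593/3977907 = 832593*(1/3977907) = 277531/1325969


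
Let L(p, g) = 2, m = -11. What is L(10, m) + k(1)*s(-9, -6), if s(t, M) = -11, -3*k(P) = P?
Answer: 17/3 ≈ 5.6667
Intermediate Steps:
k(P) = -P/3
L(10, m) + k(1)*s(-9, -6) = 2 - ⅓*1*(-11) = 2 - ⅓*(-11) = 2 + 11/3 = 17/3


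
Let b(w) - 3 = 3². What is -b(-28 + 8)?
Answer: -12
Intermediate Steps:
b(w) = 12 (b(w) = 3 + 3² = 3 + 9 = 12)
-b(-28 + 8) = -1*12 = -12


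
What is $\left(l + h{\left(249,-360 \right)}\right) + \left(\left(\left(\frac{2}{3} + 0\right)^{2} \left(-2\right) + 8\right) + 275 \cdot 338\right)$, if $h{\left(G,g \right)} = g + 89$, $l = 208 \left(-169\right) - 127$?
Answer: $\frac{516664}{9} \approx 57407.0$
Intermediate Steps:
$l = -35279$ ($l = -35152 - 127 = -35279$)
$h{\left(G,g \right)} = 89 + g$
$\left(l + h{\left(249,-360 \right)}\right) + \left(\left(\left(\frac{2}{3} + 0\right)^{2} \left(-2\right) + 8\right) + 275 \cdot 338\right) = \left(-35279 + \left(89 - 360\right)\right) + \left(\left(\left(\frac{2}{3} + 0\right)^{2} \left(-2\right) + 8\right) + 275 \cdot 338\right) = \left(-35279 - 271\right) + \left(\left(\left(2 \cdot \frac{1}{3} + 0\right)^{2} \left(-2\right) + 8\right) + 92950\right) = -35550 + \left(\left(\left(\frac{2}{3} + 0\right)^{2} \left(-2\right) + 8\right) + 92950\right) = -35550 + \left(\left(\left(\frac{2}{3}\right)^{2} \left(-2\right) + 8\right) + 92950\right) = -35550 + \left(\left(\frac{4}{9} \left(-2\right) + 8\right) + 92950\right) = -35550 + \left(\left(- \frac{8}{9} + 8\right) + 92950\right) = -35550 + \left(\frac{64}{9} + 92950\right) = -35550 + \frac{836614}{9} = \frac{516664}{9}$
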